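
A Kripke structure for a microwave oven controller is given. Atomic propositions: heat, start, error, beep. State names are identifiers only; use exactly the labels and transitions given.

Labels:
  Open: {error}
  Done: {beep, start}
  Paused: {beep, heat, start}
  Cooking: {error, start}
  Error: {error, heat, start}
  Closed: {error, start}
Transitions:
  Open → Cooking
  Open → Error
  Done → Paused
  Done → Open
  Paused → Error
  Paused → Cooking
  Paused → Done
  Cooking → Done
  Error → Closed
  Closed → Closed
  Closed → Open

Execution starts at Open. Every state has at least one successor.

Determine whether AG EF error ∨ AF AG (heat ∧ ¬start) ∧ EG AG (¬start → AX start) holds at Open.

States satisfying EF error: {Open, Done, Paused, Cooking, Error, Closed}.
States satisfying AG EF error: {Open, Done, Paused, Cooking, Error, Closed}.
States satisfying AG (heat ∧ ¬start): ∅.
States satisfying AF AG (heat ∧ ¬start): ∅.
States satisfying AG (¬start → AX start): {Open, Done, Paused, Cooking, Error, Closed}.
States satisfying EG AG (¬start → AX start): {Open, Done, Paused, Cooking, Error, Closed}.
States satisfying AF AG (heat ∧ ¬start) ∧ EG AG (¬start → AX start): ∅.
States satisfying AG EF error ∨ AF AG (heat ∧ ¬start) ∧ EG AG (¬start → AX start): {Open, Done, Paused, Cooking, Error, Closed}.
Open ∈ Sat(AG EF error ∨ AF AG (heat ∧ ¬start) ∧ EG AG (¬start → AX start)).

Holds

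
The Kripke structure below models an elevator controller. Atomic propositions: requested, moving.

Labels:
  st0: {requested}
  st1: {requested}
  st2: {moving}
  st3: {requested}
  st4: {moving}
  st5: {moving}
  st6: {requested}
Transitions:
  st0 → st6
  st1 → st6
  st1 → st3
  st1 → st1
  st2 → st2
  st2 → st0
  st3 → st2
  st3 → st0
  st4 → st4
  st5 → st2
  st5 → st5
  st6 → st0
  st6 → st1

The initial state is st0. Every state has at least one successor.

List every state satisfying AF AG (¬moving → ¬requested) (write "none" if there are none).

{st4}

States satisfying AG (¬moving → ¬requested): {st4}.
States satisfying AF AG (¬moving → ¬requested): {st4}.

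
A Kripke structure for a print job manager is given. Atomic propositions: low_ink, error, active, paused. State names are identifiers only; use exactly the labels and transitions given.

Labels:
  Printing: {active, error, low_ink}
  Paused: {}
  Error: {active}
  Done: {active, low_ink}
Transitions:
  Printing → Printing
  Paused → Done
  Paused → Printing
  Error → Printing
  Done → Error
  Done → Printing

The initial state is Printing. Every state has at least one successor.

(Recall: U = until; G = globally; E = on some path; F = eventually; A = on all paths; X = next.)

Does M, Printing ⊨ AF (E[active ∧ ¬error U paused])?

States satisfying E[active ∧ ¬error U paused]: ∅.
States satisfying AF (E[active ∧ ¬error U paused]): ∅.
There is a path from Printing along which E[active ∧ ¬error U paused] never holds.
Printing ∉ Sat(AF (E[active ∧ ¬error U paused])).

Violated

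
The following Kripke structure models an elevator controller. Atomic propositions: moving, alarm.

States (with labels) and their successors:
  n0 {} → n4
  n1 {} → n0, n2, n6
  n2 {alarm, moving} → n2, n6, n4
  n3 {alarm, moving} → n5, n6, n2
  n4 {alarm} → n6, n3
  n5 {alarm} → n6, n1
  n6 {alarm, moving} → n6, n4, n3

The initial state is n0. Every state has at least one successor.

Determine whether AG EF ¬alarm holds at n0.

Holds

States satisfying EF ¬alarm: {n0, n1, n2, n3, n4, n5, n6}.
States satisfying AG EF ¬alarm: {n0, n1, n2, n3, n4, n5, n6}.
Every state reachable from n0 satisfies EF ¬alarm.
n0 ∈ Sat(AG EF ¬alarm).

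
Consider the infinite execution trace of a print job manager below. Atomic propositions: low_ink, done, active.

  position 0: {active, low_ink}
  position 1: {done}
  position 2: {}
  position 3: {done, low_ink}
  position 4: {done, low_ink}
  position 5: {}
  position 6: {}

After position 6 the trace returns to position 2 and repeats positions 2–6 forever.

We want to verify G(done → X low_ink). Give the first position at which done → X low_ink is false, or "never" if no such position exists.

Check done → X low_ink at each position in order: 0 ✓.
At position 1 the labels are {done} and the next position 2 has {}, so done → X low_ink is false there. This is the first violation.

1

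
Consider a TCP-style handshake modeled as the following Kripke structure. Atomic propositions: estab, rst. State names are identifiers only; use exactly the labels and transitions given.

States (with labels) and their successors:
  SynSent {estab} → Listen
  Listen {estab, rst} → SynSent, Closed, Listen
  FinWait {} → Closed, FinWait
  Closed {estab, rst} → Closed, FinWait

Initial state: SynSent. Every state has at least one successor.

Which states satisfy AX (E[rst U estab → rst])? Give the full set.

States satisfying E[rst U estab → rst]: {Listen, FinWait, Closed}.
States satisfying AX (E[rst U estab → rst]): {SynSent, FinWait, Closed}.

{SynSent, FinWait, Closed}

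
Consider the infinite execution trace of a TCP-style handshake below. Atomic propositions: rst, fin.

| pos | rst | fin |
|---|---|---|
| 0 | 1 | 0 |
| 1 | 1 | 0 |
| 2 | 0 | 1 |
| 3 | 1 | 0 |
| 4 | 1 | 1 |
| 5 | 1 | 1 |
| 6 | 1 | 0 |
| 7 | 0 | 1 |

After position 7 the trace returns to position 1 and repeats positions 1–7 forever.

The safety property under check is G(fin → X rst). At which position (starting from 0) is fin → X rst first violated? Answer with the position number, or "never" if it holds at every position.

never

fin → X rst holds at every position 0..7, and those are all the positions the trace ever visits, so the invariant G(fin → X rst) is never violated.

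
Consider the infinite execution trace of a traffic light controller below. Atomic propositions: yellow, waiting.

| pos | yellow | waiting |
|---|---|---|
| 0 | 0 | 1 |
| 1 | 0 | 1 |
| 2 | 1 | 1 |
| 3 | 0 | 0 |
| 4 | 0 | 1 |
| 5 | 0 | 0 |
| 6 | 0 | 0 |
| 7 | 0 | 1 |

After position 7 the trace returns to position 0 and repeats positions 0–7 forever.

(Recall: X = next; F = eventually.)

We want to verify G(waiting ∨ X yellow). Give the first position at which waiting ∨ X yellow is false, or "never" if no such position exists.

3

Check waiting ∨ X yellow at each position in order: 0 ✓, 1 ✓, 2 ✓.
At position 3 the labels are {} and the next position 4 has {waiting}, so waiting ∨ X yellow is false there. This is the first violation.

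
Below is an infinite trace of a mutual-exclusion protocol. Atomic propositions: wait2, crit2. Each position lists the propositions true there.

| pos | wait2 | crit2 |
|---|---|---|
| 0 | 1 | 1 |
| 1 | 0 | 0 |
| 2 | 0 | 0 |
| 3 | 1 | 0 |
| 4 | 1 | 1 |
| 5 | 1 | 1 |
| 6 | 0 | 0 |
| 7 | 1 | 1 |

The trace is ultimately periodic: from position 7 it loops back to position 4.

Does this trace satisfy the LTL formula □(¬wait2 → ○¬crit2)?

No

¬wait2 → ○¬crit2 must hold at every position from 0 onward. It fails at position 6, so □(¬wait2 → ○¬crit2) is false.
Positions where ¬wait2 holds: 1, 2, 6.
Check ○¬crit2 at each: 1→ok, 2→ok, 6→fails.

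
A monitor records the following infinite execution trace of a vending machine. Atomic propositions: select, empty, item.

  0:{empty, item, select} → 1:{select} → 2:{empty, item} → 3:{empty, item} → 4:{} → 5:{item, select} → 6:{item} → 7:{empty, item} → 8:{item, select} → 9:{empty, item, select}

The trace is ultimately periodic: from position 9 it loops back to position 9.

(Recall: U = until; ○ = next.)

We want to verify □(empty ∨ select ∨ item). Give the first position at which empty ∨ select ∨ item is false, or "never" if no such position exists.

4

Check empty ∨ select ∨ item at each position in order: 0 ✓, 1 ✓, 2 ✓, 3 ✓.
At position 4 the labels are {}, so empty ∨ select ∨ item is false there. This is the first violation.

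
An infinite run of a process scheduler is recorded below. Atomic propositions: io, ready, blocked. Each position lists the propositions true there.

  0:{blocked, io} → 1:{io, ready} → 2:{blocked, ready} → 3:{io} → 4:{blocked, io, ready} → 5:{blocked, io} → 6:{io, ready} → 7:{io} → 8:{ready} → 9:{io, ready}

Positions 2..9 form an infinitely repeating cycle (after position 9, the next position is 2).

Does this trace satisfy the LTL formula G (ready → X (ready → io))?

ready → X (ready → io) must hold at every position from 0 onward. It fails at position 1, so G (ready → X (ready → io)) is false.
Positions where ready holds: 1, 2, 4, 6, 8, 9.
Check X (ready → io) at each: 1→fails, 2→ok, 4→ok, 6→ok, 8→ok, 9→fails.

Does not hold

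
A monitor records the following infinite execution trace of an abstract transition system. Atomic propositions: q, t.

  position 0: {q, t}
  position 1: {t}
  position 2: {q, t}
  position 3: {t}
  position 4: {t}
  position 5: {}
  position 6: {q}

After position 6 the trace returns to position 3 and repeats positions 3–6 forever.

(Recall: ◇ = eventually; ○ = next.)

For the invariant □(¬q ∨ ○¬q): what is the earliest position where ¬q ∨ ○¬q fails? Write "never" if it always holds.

¬q ∨ ○¬q holds at every position 0..6, and those are all the positions the trace ever visits, so the invariant □(¬q ∨ ○¬q) is never violated.

never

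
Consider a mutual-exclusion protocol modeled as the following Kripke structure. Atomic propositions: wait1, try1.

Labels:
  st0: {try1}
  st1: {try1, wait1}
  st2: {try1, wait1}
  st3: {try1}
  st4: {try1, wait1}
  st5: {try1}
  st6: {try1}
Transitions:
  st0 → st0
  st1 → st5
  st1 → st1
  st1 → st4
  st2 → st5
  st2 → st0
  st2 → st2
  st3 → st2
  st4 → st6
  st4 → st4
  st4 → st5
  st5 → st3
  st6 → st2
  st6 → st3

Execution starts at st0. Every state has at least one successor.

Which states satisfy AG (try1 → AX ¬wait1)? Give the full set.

States satisfying try1 → AX ¬wait1: {st0, st5}.
States satisfying AG (try1 → AX ¬wait1): {st0}.

{st0}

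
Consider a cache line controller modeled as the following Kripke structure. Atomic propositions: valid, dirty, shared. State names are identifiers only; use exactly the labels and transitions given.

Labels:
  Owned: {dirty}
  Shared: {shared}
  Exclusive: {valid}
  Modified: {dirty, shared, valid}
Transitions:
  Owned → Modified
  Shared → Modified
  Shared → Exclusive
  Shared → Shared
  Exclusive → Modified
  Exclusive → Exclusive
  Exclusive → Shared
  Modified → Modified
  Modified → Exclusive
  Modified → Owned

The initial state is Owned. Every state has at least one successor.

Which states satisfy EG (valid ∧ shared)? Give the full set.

States satisfying valid ∧ shared: {Modified}.
States satisfying EG (valid ∧ shared): {Modified}.

{Modified}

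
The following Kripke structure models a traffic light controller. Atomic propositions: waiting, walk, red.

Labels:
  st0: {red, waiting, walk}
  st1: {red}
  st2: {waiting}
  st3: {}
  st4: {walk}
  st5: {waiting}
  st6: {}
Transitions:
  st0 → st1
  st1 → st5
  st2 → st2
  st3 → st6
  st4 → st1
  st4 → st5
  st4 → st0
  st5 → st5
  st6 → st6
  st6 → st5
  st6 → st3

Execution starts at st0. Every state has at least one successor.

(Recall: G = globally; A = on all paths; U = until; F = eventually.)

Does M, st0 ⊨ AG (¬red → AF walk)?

States satisfying ¬red → AF walk: {st0, st1, st4}.
States satisfying AG (¬red → AF walk): ∅.
st5 is reachable from st0 and violates ¬red → AF walk, so AG fails at st0.
st0 ∉ Sat(AG (¬red → AF walk)).

Does not hold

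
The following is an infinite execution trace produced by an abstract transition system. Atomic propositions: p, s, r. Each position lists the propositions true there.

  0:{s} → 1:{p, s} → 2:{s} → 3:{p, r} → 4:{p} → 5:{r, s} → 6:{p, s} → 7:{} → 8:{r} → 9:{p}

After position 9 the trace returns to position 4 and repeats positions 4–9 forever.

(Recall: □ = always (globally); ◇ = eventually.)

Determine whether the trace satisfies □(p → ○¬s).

No

p → ○¬s must hold at every position from 0 onward. It fails at position 1, so □(p → ○¬s) is false.
Positions where p holds: 1, 3, 4, 6, 9.
Check ○¬s at each: 1→fails, 3→ok, 4→fails, 6→ok, 9→ok.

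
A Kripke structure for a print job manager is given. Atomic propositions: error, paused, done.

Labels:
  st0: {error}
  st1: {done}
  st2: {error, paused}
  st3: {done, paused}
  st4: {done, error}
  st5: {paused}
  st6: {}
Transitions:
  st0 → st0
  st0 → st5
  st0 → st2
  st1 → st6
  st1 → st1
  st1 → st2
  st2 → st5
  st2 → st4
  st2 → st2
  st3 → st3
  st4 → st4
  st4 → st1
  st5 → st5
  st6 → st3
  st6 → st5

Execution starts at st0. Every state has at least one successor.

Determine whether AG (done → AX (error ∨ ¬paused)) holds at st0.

States satisfying done → AX (error ∨ ¬paused): {st0, st1, st2, st4, st5, st6}.
States satisfying AG (done → AX (error ∨ ¬paused)): {st5}.
st3 is reachable from st0 and violates done → AX (error ∨ ¬paused), so AG fails at st0.
st0 ∉ Sat(AG (done → AX (error ∨ ¬paused))).

No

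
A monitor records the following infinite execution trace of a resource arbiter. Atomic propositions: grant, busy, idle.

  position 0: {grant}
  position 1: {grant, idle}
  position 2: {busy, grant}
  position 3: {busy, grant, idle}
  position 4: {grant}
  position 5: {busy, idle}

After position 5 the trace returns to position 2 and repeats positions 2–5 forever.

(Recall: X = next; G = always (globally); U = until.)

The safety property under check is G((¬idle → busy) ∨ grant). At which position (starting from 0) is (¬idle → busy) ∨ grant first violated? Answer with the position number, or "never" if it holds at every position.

never

(¬idle → busy) ∨ grant holds at every position 0..5, and those are all the positions the trace ever visits, so the invariant G((¬idle → busy) ∨ grant) is never violated.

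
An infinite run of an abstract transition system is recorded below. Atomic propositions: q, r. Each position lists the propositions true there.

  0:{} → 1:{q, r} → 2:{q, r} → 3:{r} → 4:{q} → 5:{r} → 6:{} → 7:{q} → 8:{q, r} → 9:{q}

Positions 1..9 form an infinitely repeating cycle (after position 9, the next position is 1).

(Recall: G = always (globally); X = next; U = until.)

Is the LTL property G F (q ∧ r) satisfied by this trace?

Yes

F (q ∧ r) holds at every position 0..9, and those are all positions ever visited, so G F (q ∧ r) holds.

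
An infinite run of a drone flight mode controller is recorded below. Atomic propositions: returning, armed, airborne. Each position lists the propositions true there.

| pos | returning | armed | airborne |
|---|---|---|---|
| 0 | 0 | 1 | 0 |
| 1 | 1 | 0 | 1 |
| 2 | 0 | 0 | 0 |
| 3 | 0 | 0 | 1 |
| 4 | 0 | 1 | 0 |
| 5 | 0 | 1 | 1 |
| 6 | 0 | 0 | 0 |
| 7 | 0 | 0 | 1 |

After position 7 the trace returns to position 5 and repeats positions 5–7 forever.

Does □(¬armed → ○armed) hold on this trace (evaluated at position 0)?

¬armed → ○armed must hold at every position from 0 onward. It fails at position 1, so □(¬armed → ○armed) is false.
Positions where ¬armed holds: 1, 2, 3, 6, 7.
Check ○armed at each: 1→fails, 2→fails, 3→ok, 6→fails, 7→ok.

Violated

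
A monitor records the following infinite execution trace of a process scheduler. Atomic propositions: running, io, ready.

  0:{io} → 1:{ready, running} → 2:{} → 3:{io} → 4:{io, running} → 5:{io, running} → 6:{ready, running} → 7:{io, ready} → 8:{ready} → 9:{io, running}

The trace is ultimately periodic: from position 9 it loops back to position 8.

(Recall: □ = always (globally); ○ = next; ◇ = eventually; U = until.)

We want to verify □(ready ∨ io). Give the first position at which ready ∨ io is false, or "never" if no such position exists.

Check ready ∨ io at each position in order: 0 ✓, 1 ✓.
At position 2 the labels are {}, so ready ∨ io is false there. This is the first violation.

2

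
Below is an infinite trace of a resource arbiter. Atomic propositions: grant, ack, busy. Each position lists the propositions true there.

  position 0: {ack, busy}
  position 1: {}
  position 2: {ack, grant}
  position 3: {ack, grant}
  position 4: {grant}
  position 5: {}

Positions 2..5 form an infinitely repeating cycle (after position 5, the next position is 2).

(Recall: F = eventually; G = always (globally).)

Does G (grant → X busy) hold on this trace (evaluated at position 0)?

Violated

grant → X busy must hold at every position from 0 onward. It fails at position 2, so G (grant → X busy) is false.
Positions where grant holds: 2, 3, 4.
Check X busy at each: 2→fails, 3→fails, 4→fails.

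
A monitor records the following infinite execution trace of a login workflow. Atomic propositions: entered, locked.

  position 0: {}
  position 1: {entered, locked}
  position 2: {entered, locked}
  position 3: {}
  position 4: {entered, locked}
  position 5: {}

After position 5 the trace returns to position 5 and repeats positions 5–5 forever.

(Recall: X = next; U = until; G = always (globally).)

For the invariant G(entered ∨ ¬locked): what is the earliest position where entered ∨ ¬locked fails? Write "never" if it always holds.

never

entered ∨ ¬locked holds at every position 0..5, and those are all the positions the trace ever visits, so the invariant G(entered ∨ ¬locked) is never violated.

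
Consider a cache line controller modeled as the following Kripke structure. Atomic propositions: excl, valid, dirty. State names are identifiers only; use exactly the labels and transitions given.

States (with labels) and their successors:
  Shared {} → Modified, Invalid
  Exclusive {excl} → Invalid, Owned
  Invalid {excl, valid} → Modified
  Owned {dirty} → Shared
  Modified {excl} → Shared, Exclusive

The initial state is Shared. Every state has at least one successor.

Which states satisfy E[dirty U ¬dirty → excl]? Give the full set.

{Exclusive, Invalid, Owned, Modified}

States satisfying dirty: {Owned}.
States satisfying ¬dirty → excl: {Exclusive, Invalid, Owned, Modified}.
States satisfying E[dirty U ¬dirty → excl]: {Exclusive, Invalid, Owned, Modified}.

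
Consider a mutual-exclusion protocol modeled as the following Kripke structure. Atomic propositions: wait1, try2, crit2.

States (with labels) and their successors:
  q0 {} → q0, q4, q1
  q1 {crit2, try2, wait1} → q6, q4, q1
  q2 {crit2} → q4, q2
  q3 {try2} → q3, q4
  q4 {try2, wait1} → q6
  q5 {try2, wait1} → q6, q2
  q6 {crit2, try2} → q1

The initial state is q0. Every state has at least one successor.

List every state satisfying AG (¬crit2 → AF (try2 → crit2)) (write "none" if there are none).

{q0, q1, q2, q4, q5, q6}

States satisfying ¬crit2 → AF (try2 → crit2): {q0, q1, q2, q4, q5, q6}.
States satisfying AG (¬crit2 → AF (try2 → crit2)): {q0, q1, q2, q4, q5, q6}.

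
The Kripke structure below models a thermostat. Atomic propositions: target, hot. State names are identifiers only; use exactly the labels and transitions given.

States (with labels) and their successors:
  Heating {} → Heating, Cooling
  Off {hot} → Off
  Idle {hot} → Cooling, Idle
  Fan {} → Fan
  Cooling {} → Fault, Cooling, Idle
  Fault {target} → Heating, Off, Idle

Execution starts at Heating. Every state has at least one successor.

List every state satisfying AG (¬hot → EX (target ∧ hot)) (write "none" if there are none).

States satisfying ¬hot → EX (target ∧ hot): {Off, Idle}.
States satisfying AG (¬hot → EX (target ∧ hot)): {Off}.

{Off}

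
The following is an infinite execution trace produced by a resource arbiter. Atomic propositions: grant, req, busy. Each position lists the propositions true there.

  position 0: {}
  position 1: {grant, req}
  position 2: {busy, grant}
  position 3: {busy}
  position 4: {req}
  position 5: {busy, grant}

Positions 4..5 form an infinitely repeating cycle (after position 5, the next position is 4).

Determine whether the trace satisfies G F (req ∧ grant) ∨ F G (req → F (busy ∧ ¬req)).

Yes

F (req ∧ grant) must hold at every position from 0 onward. It fails at position 2, so G F (req ∧ grant) is false.
G (req → F (busy ∧ ¬req)) holds at position 0, which is reachable from 0, so F G (req → F (busy ∧ ¬req)) holds.
At position 0: G F (req ∧ grant) is false; F G (req → F (busy ∧ ¬req)) is true; so G F (req ∧ grant) ∨ F G (req → F (busy ∧ ¬req)) is true.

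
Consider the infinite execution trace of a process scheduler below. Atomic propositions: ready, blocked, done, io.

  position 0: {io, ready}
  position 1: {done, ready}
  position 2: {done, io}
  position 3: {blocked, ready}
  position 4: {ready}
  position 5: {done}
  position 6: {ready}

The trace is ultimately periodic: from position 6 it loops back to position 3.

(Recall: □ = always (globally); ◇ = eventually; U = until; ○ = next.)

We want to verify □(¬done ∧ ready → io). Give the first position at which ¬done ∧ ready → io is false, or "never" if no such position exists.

3

Check ¬done ∧ ready → io at each position in order: 0 ✓, 1 ✓, 2 ✓.
At position 3 the labels are {blocked, ready}, so ¬done ∧ ready → io is false there. This is the first violation.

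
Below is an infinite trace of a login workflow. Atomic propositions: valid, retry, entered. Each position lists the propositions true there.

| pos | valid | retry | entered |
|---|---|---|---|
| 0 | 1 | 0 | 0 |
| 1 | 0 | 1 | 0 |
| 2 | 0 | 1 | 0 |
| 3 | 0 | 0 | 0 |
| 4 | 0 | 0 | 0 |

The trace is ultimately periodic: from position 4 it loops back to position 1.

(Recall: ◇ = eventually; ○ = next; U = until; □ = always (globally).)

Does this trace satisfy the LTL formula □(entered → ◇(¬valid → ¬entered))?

Satisfied

entered → ◇(¬valid → ¬entered) holds at every position 0..4, and those are all positions ever visited, so □(entered → ◇(¬valid → ¬entered)) holds.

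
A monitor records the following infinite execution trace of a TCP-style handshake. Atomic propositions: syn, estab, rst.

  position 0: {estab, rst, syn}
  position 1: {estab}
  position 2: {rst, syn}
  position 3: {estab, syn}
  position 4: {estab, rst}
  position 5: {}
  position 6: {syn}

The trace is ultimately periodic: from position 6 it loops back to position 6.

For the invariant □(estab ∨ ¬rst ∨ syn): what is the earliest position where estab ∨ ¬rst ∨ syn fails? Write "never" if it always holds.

never

estab ∨ ¬rst ∨ syn holds at every position 0..6, and those are all the positions the trace ever visits, so the invariant □(estab ∨ ¬rst ∨ syn) is never violated.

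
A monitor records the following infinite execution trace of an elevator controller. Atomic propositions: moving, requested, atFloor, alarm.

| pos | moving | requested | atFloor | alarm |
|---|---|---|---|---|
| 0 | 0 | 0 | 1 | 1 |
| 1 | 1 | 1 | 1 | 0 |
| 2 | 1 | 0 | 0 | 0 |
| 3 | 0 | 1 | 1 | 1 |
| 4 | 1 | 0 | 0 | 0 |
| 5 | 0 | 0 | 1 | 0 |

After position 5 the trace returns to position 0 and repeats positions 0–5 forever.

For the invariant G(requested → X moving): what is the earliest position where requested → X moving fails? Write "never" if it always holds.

never

requested → X moving holds at every position 0..5, and those are all the positions the trace ever visits, so the invariant G(requested → X moving) is never violated.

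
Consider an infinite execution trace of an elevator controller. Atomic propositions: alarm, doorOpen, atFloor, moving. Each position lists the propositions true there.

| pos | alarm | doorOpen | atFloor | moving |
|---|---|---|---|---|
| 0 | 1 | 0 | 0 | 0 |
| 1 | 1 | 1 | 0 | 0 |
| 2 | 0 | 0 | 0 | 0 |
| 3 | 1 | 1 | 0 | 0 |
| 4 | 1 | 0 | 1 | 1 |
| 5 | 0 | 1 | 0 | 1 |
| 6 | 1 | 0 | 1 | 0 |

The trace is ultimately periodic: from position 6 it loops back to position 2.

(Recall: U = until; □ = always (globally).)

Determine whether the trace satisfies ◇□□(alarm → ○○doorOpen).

□□(alarm → ○○doorOpen) is false at every position 0..6, so it never becomes true and ◇□□(alarm → ○○doorOpen) fails.

Does not hold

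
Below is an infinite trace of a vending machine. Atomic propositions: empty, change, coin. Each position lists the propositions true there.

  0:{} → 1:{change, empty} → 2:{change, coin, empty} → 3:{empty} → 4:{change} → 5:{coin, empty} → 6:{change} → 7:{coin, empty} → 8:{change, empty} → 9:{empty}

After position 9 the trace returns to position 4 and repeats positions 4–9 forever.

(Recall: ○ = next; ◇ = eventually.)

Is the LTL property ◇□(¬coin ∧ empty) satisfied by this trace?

No

□(¬coin ∧ empty) is false at every position 0..9, so it never becomes true and ◇□(¬coin ∧ empty) fails.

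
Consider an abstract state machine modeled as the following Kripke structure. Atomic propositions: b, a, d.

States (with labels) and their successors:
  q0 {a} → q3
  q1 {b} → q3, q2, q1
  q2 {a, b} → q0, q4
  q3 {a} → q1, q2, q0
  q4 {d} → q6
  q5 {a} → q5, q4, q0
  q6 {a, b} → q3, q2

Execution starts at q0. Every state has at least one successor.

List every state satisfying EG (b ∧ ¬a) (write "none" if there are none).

States satisfying b ∧ ¬a: {q1}.
States satisfying EG (b ∧ ¬a): {q1}.

{q1}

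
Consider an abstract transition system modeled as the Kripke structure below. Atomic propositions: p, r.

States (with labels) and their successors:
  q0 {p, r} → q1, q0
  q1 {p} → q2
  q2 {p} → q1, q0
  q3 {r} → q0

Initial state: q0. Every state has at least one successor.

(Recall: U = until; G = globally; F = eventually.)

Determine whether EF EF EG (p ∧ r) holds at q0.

Holds

States satisfying EF EG (p ∧ r): {q0, q1, q2, q3}.
States satisfying EF EF EG (p ∧ r): {q0, q1, q2, q3}.
Some path from q0 reaches a state where EF EG (p ∧ r) holds.
q0 ∈ Sat(EF EF EG (p ∧ r)).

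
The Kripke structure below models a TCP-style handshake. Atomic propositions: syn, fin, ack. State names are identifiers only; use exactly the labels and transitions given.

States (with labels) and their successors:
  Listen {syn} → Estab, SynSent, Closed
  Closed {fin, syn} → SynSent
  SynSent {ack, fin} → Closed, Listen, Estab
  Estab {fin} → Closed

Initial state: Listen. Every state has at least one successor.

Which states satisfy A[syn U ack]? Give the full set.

States satisfying syn: {Listen, Closed}.
States satisfying ack: {SynSent}.
States satisfying A[syn U ack]: {Closed, SynSent}.

{Closed, SynSent}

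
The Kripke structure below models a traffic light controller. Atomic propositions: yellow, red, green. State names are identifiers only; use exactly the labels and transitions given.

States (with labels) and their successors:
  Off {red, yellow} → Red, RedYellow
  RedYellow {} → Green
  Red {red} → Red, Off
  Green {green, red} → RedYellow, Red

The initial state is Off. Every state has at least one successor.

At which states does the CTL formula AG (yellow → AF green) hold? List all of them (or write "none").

none

States satisfying yellow → AF green: {RedYellow, Red, Green}.
States satisfying AG (yellow → AF green): ∅.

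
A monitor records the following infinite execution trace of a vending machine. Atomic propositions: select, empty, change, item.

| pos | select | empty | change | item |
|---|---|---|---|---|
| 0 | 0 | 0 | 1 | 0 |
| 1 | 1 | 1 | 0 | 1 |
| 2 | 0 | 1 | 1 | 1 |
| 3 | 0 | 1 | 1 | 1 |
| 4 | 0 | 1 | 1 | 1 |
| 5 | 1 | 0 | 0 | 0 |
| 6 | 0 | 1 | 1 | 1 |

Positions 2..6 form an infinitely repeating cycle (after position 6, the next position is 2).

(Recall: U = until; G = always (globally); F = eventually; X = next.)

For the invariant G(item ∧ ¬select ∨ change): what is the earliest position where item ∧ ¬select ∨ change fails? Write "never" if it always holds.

Check item ∧ ¬select ∨ change at each position in order: 0 ✓.
At position 1 the labels are {empty, item, select}, so item ∧ ¬select ∨ change is false there. This is the first violation.

1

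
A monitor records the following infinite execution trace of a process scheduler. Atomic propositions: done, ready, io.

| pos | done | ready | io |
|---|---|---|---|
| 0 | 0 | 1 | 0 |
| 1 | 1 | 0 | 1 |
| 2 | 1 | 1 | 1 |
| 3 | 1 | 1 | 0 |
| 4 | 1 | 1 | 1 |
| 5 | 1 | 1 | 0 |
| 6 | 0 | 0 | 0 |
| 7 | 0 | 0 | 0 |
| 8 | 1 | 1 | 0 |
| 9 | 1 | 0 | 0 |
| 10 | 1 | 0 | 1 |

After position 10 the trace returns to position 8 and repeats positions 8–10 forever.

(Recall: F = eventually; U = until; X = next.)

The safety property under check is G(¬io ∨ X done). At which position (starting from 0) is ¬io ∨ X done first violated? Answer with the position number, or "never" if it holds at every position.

never

¬io ∨ X done holds at every position 0..10, and those are all the positions the trace ever visits, so the invariant G(¬io ∨ X done) is never violated.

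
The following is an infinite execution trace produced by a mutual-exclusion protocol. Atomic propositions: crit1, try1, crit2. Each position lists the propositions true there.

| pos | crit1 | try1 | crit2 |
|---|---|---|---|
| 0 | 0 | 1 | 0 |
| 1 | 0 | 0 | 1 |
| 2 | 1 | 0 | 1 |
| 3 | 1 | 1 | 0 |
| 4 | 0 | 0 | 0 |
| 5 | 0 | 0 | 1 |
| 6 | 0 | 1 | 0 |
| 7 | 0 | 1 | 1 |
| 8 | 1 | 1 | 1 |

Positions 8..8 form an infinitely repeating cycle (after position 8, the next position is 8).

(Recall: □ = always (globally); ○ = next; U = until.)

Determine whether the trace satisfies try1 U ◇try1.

Yes

Walking from position 0: ◇try1 first holds at position 0, and try1 holds at every earlier position along the way, so try1 U ◇try1 holds.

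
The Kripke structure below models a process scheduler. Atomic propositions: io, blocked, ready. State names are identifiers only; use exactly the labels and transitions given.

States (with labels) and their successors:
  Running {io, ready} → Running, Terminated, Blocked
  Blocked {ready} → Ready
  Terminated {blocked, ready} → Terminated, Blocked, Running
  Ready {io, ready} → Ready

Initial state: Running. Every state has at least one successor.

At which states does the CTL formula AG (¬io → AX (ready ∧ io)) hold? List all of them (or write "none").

States satisfying ¬io → AX (ready ∧ io): {Running, Blocked, Ready}.
States satisfying AG (¬io → AX (ready ∧ io)): {Blocked, Ready}.

{Blocked, Ready}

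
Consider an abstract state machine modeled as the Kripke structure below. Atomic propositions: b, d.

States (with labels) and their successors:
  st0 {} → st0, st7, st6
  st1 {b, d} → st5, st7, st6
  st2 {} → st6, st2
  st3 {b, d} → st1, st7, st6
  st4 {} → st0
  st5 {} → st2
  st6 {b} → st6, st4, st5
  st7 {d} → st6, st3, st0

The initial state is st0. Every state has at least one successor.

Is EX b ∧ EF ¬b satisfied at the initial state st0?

Satisfied

States satisfying b: {st1, st3, st6}.
States satisfying EX b: {st0, st1, st2, st3, st6, st7}.
States satisfying ¬b: {st0, st2, st4, st5, st7}.
States satisfying EF ¬b: {st0, st1, st2, st3, st4, st5, st6, st7}.
States satisfying EX b ∧ EF ¬b: {st0, st1, st2, st3, st6, st7}.
st0 ∈ Sat(EX b ∧ EF ¬b).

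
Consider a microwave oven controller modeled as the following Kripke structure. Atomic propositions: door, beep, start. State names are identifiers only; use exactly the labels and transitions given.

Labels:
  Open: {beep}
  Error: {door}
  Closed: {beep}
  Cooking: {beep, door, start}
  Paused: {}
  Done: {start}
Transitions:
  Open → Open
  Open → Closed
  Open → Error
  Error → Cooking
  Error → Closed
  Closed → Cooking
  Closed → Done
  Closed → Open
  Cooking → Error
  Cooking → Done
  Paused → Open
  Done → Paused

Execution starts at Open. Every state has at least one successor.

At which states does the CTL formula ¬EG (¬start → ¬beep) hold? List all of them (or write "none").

States satisfying ¬start → ¬beep: {Error, Cooking, Paused, Done}.
States satisfying EG (¬start → ¬beep): {Error, Cooking}.
States satisfying ¬EG (¬start → ¬beep): {Open, Closed, Paused, Done}.

{Open, Closed, Paused, Done}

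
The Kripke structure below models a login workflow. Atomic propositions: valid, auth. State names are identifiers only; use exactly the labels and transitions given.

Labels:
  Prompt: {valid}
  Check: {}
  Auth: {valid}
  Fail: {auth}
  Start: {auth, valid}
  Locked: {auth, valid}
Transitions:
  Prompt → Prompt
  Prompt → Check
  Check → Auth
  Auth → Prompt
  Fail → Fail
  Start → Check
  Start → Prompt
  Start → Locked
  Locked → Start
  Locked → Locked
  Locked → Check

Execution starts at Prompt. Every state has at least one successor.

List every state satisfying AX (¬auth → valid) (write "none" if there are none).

{Check, Auth, Fail}

States satisfying ¬auth → valid: {Prompt, Auth, Fail, Start, Locked}.
States satisfying AX (¬auth → valid): {Check, Auth, Fail}.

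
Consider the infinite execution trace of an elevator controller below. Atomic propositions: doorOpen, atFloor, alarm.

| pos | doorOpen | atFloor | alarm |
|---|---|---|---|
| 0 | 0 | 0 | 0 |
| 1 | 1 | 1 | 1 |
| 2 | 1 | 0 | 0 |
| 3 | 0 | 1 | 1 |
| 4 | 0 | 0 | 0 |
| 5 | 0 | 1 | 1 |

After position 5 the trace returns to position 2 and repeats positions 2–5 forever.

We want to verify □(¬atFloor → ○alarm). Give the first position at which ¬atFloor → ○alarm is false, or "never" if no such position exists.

¬atFloor → ○alarm holds at every position 0..5, and those are all the positions the trace ever visits, so the invariant □(¬atFloor → ○alarm) is never violated.

never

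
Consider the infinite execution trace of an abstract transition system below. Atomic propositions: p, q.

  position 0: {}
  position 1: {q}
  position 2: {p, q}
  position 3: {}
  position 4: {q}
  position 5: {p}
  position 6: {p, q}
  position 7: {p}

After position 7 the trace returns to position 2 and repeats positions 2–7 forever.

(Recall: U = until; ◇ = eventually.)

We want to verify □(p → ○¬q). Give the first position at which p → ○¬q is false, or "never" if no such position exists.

Check p → ○¬q at each position in order: 0 ✓, 1 ✓, 2 ✓, 3 ✓, 4 ✓.
At position 5 the labels are {p} and the next position 6 has {p, q}, so p → ○¬q is false there. This is the first violation.

5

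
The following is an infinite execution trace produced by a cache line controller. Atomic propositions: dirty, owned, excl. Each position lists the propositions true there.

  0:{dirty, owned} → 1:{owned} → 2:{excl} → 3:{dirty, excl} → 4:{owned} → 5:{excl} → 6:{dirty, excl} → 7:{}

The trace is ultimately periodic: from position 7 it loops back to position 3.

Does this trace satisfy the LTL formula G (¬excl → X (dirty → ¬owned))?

¬excl → X (dirty → ¬owned) holds at every position 0..7, and those are all positions ever visited, so G (¬excl → X (dirty → ¬owned)) holds.
Positions where ¬excl holds: 0, 1, 4, 7.
Check X (dirty → ¬owned) at each: 0→ok, 1→ok, 4→ok, 7→ok.

Holds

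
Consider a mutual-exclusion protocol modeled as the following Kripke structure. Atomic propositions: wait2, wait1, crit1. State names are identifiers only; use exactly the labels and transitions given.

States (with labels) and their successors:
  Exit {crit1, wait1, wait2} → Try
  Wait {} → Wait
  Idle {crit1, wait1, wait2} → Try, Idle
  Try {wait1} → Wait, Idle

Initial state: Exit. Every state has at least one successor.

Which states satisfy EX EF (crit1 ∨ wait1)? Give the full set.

States satisfying EF (crit1 ∨ wait1): {Exit, Idle, Try}.
States satisfying EX EF (crit1 ∨ wait1): {Exit, Idle, Try}.

{Exit, Idle, Try}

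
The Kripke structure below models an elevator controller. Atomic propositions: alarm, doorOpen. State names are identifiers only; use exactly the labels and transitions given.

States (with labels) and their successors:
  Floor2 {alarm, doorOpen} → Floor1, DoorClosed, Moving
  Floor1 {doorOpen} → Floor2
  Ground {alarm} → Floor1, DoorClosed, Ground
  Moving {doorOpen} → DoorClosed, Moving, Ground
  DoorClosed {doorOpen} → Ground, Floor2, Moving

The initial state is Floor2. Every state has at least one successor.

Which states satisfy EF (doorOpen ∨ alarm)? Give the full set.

{Floor2, Floor1, Ground, Moving, DoorClosed}

States satisfying doorOpen ∨ alarm: {Floor2, Floor1, Ground, Moving, DoorClosed}.
States satisfying EF (doorOpen ∨ alarm): {Floor2, Floor1, Ground, Moving, DoorClosed}.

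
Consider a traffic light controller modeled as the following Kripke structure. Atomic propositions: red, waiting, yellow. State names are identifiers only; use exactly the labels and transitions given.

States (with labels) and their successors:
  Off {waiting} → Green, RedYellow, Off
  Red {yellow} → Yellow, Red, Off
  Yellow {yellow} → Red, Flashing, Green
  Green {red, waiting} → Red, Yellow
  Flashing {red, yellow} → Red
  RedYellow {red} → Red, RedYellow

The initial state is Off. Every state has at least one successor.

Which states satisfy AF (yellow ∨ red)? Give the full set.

{Red, Yellow, Green, Flashing, RedYellow}

States satisfying yellow ∨ red: {Red, Yellow, Green, Flashing, RedYellow}.
States satisfying AF (yellow ∨ red): {Red, Yellow, Green, Flashing, RedYellow}.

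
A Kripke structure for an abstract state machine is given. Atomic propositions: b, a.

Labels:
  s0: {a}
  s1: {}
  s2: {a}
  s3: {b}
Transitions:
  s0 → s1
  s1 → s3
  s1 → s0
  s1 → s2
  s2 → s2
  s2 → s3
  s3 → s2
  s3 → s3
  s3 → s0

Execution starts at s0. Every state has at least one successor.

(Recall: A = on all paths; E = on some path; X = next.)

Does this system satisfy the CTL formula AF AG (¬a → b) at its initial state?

No

States satisfying AG (¬a → b): ∅.
States satisfying AF AG (¬a → b): ∅.
There is a path from s0 along which AG (¬a → b) never holds.
s0 ∉ Sat(AF AG (¬a → b)).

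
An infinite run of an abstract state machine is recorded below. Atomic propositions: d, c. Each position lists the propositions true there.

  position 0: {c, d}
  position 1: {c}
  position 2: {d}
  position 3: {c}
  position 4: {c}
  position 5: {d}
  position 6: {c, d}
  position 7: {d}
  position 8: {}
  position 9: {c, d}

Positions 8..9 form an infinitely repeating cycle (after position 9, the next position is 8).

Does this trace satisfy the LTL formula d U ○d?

Yes

Walking from position 0: ○d first holds at position 1, and d holds at every earlier position along the way, so d U ○d holds.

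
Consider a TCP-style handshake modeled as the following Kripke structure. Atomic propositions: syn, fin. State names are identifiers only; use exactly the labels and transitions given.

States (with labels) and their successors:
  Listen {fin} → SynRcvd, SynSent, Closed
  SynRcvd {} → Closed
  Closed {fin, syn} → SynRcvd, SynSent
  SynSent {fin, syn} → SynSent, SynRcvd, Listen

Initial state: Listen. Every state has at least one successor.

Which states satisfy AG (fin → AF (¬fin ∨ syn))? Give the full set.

{Listen, SynRcvd, Closed, SynSent}

States satisfying fin → AF (¬fin ∨ syn): {Listen, SynRcvd, Closed, SynSent}.
States satisfying AG (fin → AF (¬fin ∨ syn)): {Listen, SynRcvd, Closed, SynSent}.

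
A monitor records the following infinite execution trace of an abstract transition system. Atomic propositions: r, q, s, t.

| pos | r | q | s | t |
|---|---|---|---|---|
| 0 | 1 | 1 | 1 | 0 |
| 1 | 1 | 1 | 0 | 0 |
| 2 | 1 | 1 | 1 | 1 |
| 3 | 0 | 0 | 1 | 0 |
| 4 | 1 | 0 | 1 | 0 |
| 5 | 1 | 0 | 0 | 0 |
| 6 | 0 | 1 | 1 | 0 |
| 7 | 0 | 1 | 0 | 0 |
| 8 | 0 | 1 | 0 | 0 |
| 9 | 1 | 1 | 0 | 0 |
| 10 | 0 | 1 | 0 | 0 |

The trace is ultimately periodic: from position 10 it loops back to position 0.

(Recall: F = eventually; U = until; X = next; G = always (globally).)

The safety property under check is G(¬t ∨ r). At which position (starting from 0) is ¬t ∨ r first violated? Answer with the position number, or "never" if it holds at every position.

never

¬t ∨ r holds at every position 0..10, and those are all the positions the trace ever visits, so the invariant G(¬t ∨ r) is never violated.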